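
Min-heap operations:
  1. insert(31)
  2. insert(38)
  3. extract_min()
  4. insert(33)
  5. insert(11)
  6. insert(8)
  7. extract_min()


insert(31) -> [31]
insert(38) -> [31, 38]
extract_min()->31, [38]
insert(33) -> [33, 38]
insert(11) -> [11, 38, 33]
insert(8) -> [8, 11, 33, 38]
extract_min()->8, [11, 38, 33]

Final heap: [11, 38, 33]


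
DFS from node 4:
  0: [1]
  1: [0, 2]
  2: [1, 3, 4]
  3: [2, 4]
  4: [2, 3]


Visit 4, push [3, 2]
Visit 2, push [3, 1]
Visit 1, push [0]
Visit 0, push []
Visit 3, push []

DFS order: [4, 2, 1, 0, 3]


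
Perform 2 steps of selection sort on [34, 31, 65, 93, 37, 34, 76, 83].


Initial: [34, 31, 65, 93, 37, 34, 76, 83]
Step 1: min=31 at 1
  Swap: [31, 34, 65, 93, 37, 34, 76, 83]
Step 2: min=34 at 1
  Swap: [31, 34, 65, 93, 37, 34, 76, 83]

After 2 steps: [31, 34, 65, 93, 37, 34, 76, 83]


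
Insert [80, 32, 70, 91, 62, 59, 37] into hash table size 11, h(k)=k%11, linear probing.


Insert 80: h=3 -> slot 3
Insert 32: h=10 -> slot 10
Insert 70: h=4 -> slot 4
Insert 91: h=3, 2 probes -> slot 5
Insert 62: h=7 -> slot 7
Insert 59: h=4, 2 probes -> slot 6
Insert 37: h=4, 4 probes -> slot 8

Table: [None, None, None, 80, 70, 91, 59, 62, 37, None, 32]


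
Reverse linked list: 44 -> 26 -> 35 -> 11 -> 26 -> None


Step 1: curr=44, set curr.next=prev(None) | reversed so far: 44
Step 2: curr=26, set curr.next=prev(44) | reversed so far: 26 -> 44
Step 3: curr=35, set curr.next=prev(26) | reversed so far: 35 -> 26 -> 44
Step 4: curr=11, set curr.next=prev(35) | reversed so far: 11 -> 35 -> 26 -> 44
Step 5: curr=26, set curr.next=prev(11) | reversed so far: 26 -> 11 -> 35 -> 26 -> 44

26 -> 11 -> 35 -> 26 -> 44 -> None


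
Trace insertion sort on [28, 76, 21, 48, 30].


Initial: [28, 76, 21, 48, 30]
Insert 76: [28, 76, 21, 48, 30]
Insert 21: [21, 28, 76, 48, 30]
Insert 48: [21, 28, 48, 76, 30]
Insert 30: [21, 28, 30, 48, 76]

Sorted: [21, 28, 30, 48, 76]


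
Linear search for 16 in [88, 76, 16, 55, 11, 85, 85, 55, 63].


i=0: 88!=16
i=1: 76!=16
i=2: 16==16 found!

Found at 2, 3 comps


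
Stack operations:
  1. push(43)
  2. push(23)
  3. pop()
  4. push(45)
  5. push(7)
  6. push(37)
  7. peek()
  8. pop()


push(43) -> [43]
push(23) -> [43, 23]
pop()->23, [43]
push(45) -> [43, 45]
push(7) -> [43, 45, 7]
push(37) -> [43, 45, 7, 37]
peek()->37
pop()->37, [43, 45, 7]

Final stack: [43, 45, 7]


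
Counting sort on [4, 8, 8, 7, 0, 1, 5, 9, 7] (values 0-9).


Input: [4, 8, 8, 7, 0, 1, 5, 9, 7]
Counts: [1, 1, 0, 0, 1, 1, 0, 2, 2, 1]

Sorted: [0, 1, 4, 5, 7, 7, 8, 8, 9]


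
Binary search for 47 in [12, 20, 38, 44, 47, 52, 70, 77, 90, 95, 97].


Step 1: lo=0, hi=10, mid=5, val=52
Step 2: lo=0, hi=4, mid=2, val=38
Step 3: lo=3, hi=4, mid=3, val=44
Step 4: lo=4, hi=4, mid=4, val=47

Found at index 4


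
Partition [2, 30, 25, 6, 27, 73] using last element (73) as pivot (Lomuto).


Pivot: 73
  2 <= 73: advance i (no swap)
  30 <= 73: advance i (no swap)
  25 <= 73: advance i (no swap)
  6 <= 73: advance i (no swap)
  27 <= 73: advance i (no swap)
Place pivot at 5: [2, 30, 25, 6, 27, 73]

Partitioned: [2, 30, 25, 6, 27, 73]


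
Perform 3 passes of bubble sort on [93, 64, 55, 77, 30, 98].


Initial: [93, 64, 55, 77, 30, 98]
Pass 1: [64, 55, 77, 30, 93, 98] (4 swaps)
Pass 2: [55, 64, 30, 77, 93, 98] (2 swaps)
Pass 3: [55, 30, 64, 77, 93, 98] (1 swaps)

After 3 passes: [55, 30, 64, 77, 93, 98]


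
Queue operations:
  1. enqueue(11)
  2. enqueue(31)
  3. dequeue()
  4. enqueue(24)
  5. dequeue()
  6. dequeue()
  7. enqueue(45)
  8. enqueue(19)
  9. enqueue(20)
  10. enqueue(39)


enqueue(11) -> [11]
enqueue(31) -> [11, 31]
dequeue()->11, [31]
enqueue(24) -> [31, 24]
dequeue()->31, [24]
dequeue()->24, []
enqueue(45) -> [45]
enqueue(19) -> [45, 19]
enqueue(20) -> [45, 19, 20]
enqueue(39) -> [45, 19, 20, 39]

Final queue: [45, 19, 20, 39]


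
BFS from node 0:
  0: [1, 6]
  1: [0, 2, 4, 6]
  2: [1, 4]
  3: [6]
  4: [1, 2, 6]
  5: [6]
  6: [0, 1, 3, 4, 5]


Visit 0, enqueue [1, 6]
Visit 1, enqueue [2, 4]
Visit 6, enqueue [3, 5]
Visit 2, enqueue []
Visit 4, enqueue []
Visit 3, enqueue []
Visit 5, enqueue []

BFS order: [0, 1, 6, 2, 4, 3, 5]


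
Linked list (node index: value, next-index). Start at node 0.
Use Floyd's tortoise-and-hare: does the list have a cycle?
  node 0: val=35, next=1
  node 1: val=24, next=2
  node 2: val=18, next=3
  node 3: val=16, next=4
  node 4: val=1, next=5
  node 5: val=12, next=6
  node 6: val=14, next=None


Floyd's tortoise (slow, +1) and hare (fast, +2):
  init: slow=0, fast=0
  step 1: slow=1, fast=2
  step 2: slow=2, fast=4
  step 3: slow=3, fast=6
  step 4: fast -> None, no cycle

Cycle: no


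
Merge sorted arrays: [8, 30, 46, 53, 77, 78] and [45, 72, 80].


Take 8 from A
Take 30 from A
Take 45 from B
Take 46 from A
Take 53 from A
Take 72 from B
Take 77 from A
Take 78 from A

Merged: [8, 30, 45, 46, 53, 72, 77, 78, 80]


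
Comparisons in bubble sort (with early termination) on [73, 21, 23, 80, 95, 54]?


Algorithm: bubble sort (with early termination)
Input: [73, 21, 23, 80, 95, 54]
Sorted: [21, 23, 54, 73, 80, 95]

14


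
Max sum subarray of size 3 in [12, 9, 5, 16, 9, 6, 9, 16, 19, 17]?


[0:3]: 26
[1:4]: 30
[2:5]: 30
[3:6]: 31
[4:7]: 24
[5:8]: 31
[6:9]: 44
[7:10]: 52

Max: 52 at [7:10]


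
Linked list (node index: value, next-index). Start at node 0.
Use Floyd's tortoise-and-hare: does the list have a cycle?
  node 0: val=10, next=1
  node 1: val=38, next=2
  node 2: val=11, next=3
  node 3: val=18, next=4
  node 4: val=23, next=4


Floyd's tortoise (slow, +1) and hare (fast, +2):
  init: slow=0, fast=0
  step 1: slow=1, fast=2
  step 2: slow=2, fast=4
  step 3: slow=3, fast=4
  step 4: slow=4, fast=4
  slow == fast at node 4: cycle detected

Cycle: yes


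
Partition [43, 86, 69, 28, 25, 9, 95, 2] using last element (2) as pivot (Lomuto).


Pivot: 2
Place pivot at 0: [2, 86, 69, 28, 25, 9, 95, 43]

Partitioned: [2, 86, 69, 28, 25, 9, 95, 43]


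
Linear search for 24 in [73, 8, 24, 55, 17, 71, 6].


i=0: 73!=24
i=1: 8!=24
i=2: 24==24 found!

Found at 2, 3 comps


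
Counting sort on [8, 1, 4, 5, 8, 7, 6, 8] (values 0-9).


Input: [8, 1, 4, 5, 8, 7, 6, 8]
Counts: [0, 1, 0, 0, 1, 1, 1, 1, 3, 0]

Sorted: [1, 4, 5, 6, 7, 8, 8, 8]


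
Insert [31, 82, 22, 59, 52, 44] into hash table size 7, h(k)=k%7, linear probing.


Insert 31: h=3 -> slot 3
Insert 82: h=5 -> slot 5
Insert 22: h=1 -> slot 1
Insert 59: h=3, 1 probes -> slot 4
Insert 52: h=3, 3 probes -> slot 6
Insert 44: h=2 -> slot 2

Table: [None, 22, 44, 31, 59, 82, 52]


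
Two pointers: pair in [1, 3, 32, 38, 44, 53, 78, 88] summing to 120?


lo=0(1)+hi=7(88)=89
lo=1(3)+hi=7(88)=91
lo=2(32)+hi=7(88)=120

Yes: 32+88=120


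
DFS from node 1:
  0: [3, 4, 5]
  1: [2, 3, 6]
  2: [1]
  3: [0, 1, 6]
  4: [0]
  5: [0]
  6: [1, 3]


Visit 1, push [6, 3, 2]
Visit 2, push []
Visit 3, push [6, 0]
Visit 0, push [5, 4]
Visit 4, push []
Visit 5, push []
Visit 6, push []

DFS order: [1, 2, 3, 0, 4, 5, 6]


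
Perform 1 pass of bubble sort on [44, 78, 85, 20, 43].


Initial: [44, 78, 85, 20, 43]
Pass 1: [44, 78, 20, 43, 85] (2 swaps)

After 1 pass: [44, 78, 20, 43, 85]


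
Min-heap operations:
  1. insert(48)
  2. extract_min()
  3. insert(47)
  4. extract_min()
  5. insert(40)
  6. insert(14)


insert(48) -> [48]
extract_min()->48, []
insert(47) -> [47]
extract_min()->47, []
insert(40) -> [40]
insert(14) -> [14, 40]

Final heap: [14, 40]


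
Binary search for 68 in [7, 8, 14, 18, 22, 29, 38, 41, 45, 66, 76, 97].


Step 1: lo=0, hi=11, mid=5, val=29
Step 2: lo=6, hi=11, mid=8, val=45
Step 3: lo=9, hi=11, mid=10, val=76
Step 4: lo=9, hi=9, mid=9, val=66

Not found


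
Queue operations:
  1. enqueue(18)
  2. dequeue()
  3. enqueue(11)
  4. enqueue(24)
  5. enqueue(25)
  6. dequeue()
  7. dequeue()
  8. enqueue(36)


enqueue(18) -> [18]
dequeue()->18, []
enqueue(11) -> [11]
enqueue(24) -> [11, 24]
enqueue(25) -> [11, 24, 25]
dequeue()->11, [24, 25]
dequeue()->24, [25]
enqueue(36) -> [25, 36]

Final queue: [25, 36]


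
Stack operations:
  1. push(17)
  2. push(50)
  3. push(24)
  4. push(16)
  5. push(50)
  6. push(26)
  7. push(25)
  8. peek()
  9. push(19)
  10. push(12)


push(17) -> [17]
push(50) -> [17, 50]
push(24) -> [17, 50, 24]
push(16) -> [17, 50, 24, 16]
push(50) -> [17, 50, 24, 16, 50]
push(26) -> [17, 50, 24, 16, 50, 26]
push(25) -> [17, 50, 24, 16, 50, 26, 25]
peek()->25
push(19) -> [17, 50, 24, 16, 50, 26, 25, 19]
push(12) -> [17, 50, 24, 16, 50, 26, 25, 19, 12]

Final stack: [17, 50, 24, 16, 50, 26, 25, 19, 12]


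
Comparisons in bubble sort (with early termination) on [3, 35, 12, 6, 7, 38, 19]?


Algorithm: bubble sort (with early termination)
Input: [3, 35, 12, 6, 7, 38, 19]
Sorted: [3, 6, 7, 12, 19, 35, 38]

15


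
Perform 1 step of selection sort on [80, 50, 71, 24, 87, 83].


Initial: [80, 50, 71, 24, 87, 83]
Step 1: min=24 at 3
  Swap: [24, 50, 71, 80, 87, 83]

After 1 step: [24, 50, 71, 80, 87, 83]


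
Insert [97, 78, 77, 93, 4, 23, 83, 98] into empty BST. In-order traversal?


Insert 97: root
Insert 78: L from 97
Insert 77: L from 97 -> L from 78
Insert 93: L from 97 -> R from 78
Insert 4: L from 97 -> L from 78 -> L from 77
Insert 23: L from 97 -> L from 78 -> L from 77 -> R from 4
Insert 83: L from 97 -> R from 78 -> L from 93
Insert 98: R from 97

In-order: [4, 23, 77, 78, 83, 93, 97, 98]


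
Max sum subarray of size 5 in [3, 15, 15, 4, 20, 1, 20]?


[0:5]: 57
[1:6]: 55
[2:7]: 60

Max: 60 at [2:7]


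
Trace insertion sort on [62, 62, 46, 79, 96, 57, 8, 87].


Initial: [62, 62, 46, 79, 96, 57, 8, 87]
Insert 62: [62, 62, 46, 79, 96, 57, 8, 87]
Insert 46: [46, 62, 62, 79, 96, 57, 8, 87]
Insert 79: [46, 62, 62, 79, 96, 57, 8, 87]
Insert 96: [46, 62, 62, 79, 96, 57, 8, 87]
Insert 57: [46, 57, 62, 62, 79, 96, 8, 87]
Insert 8: [8, 46, 57, 62, 62, 79, 96, 87]
Insert 87: [8, 46, 57, 62, 62, 79, 87, 96]

Sorted: [8, 46, 57, 62, 62, 79, 87, 96]


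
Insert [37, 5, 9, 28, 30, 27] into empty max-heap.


Insert 37: [37]
Insert 5: [37, 5]
Insert 9: [37, 5, 9]
Insert 28: [37, 28, 9, 5]
Insert 30: [37, 30, 9, 5, 28]
Insert 27: [37, 30, 27, 5, 28, 9]

Final heap: [37, 30, 27, 5, 28, 9]


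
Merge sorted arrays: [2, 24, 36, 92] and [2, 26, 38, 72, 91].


Take 2 from A
Take 2 from B
Take 24 from A
Take 26 from B
Take 36 from A
Take 38 from B
Take 72 from B
Take 91 from B

Merged: [2, 2, 24, 26, 36, 38, 72, 91, 92]


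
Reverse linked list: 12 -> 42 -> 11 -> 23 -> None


Step 1: curr=12, set curr.next=prev(None) | reversed so far: 12
Step 2: curr=42, set curr.next=prev(12) | reversed so far: 42 -> 12
Step 3: curr=11, set curr.next=prev(42) | reversed so far: 11 -> 42 -> 12
Step 4: curr=23, set curr.next=prev(11) | reversed so far: 23 -> 11 -> 42 -> 12

23 -> 11 -> 42 -> 12 -> None


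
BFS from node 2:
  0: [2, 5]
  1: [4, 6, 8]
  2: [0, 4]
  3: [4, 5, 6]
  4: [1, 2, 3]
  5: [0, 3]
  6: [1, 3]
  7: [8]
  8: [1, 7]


Visit 2, enqueue [0, 4]
Visit 0, enqueue [5]
Visit 4, enqueue [1, 3]
Visit 5, enqueue []
Visit 1, enqueue [6, 8]
Visit 3, enqueue []
Visit 6, enqueue []
Visit 8, enqueue [7]
Visit 7, enqueue []

BFS order: [2, 0, 4, 5, 1, 3, 6, 8, 7]


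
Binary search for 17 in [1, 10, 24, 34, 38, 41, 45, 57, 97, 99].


Step 1: lo=0, hi=9, mid=4, val=38
Step 2: lo=0, hi=3, mid=1, val=10
Step 3: lo=2, hi=3, mid=2, val=24

Not found


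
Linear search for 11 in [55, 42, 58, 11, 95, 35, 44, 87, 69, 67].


i=0: 55!=11
i=1: 42!=11
i=2: 58!=11
i=3: 11==11 found!

Found at 3, 4 comps


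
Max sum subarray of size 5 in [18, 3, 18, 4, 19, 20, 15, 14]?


[0:5]: 62
[1:6]: 64
[2:7]: 76
[3:8]: 72

Max: 76 at [2:7]


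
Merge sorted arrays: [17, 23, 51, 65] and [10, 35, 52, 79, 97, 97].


Take 10 from B
Take 17 from A
Take 23 from A
Take 35 from B
Take 51 from A
Take 52 from B
Take 65 from A

Merged: [10, 17, 23, 35, 51, 52, 65, 79, 97, 97]


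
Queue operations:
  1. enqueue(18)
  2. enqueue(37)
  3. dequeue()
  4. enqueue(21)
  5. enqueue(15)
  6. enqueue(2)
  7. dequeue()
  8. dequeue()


enqueue(18) -> [18]
enqueue(37) -> [18, 37]
dequeue()->18, [37]
enqueue(21) -> [37, 21]
enqueue(15) -> [37, 21, 15]
enqueue(2) -> [37, 21, 15, 2]
dequeue()->37, [21, 15, 2]
dequeue()->21, [15, 2]

Final queue: [15, 2]


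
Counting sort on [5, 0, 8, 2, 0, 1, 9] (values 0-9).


Input: [5, 0, 8, 2, 0, 1, 9]
Counts: [2, 1, 1, 0, 0, 1, 0, 0, 1, 1]

Sorted: [0, 0, 1, 2, 5, 8, 9]


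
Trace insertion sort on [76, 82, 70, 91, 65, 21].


Initial: [76, 82, 70, 91, 65, 21]
Insert 82: [76, 82, 70, 91, 65, 21]
Insert 70: [70, 76, 82, 91, 65, 21]
Insert 91: [70, 76, 82, 91, 65, 21]
Insert 65: [65, 70, 76, 82, 91, 21]
Insert 21: [21, 65, 70, 76, 82, 91]

Sorted: [21, 65, 70, 76, 82, 91]


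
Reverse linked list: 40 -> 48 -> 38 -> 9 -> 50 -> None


Step 1: curr=40, set curr.next=prev(None) | reversed so far: 40
Step 2: curr=48, set curr.next=prev(40) | reversed so far: 48 -> 40
Step 3: curr=38, set curr.next=prev(48) | reversed so far: 38 -> 48 -> 40
Step 4: curr=9, set curr.next=prev(38) | reversed so far: 9 -> 38 -> 48 -> 40
Step 5: curr=50, set curr.next=prev(9) | reversed so far: 50 -> 9 -> 38 -> 48 -> 40

50 -> 9 -> 38 -> 48 -> 40 -> None


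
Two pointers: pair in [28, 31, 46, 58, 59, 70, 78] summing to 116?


lo=0(28)+hi=6(78)=106
lo=1(31)+hi=6(78)=109
lo=2(46)+hi=6(78)=124
lo=2(46)+hi=5(70)=116

Yes: 46+70=116


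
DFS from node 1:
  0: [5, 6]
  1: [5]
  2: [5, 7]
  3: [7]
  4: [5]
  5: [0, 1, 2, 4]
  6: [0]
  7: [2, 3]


Visit 1, push [5]
Visit 5, push [4, 2, 0]
Visit 0, push [6]
Visit 6, push []
Visit 2, push [7]
Visit 7, push [3]
Visit 3, push []
Visit 4, push []

DFS order: [1, 5, 0, 6, 2, 7, 3, 4]


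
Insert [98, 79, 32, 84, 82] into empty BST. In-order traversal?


Insert 98: root
Insert 79: L from 98
Insert 32: L from 98 -> L from 79
Insert 84: L from 98 -> R from 79
Insert 82: L from 98 -> R from 79 -> L from 84

In-order: [32, 79, 82, 84, 98]


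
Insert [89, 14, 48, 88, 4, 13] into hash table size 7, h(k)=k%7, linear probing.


Insert 89: h=5 -> slot 5
Insert 14: h=0 -> slot 0
Insert 48: h=6 -> slot 6
Insert 88: h=4 -> slot 4
Insert 4: h=4, 4 probes -> slot 1
Insert 13: h=6, 3 probes -> slot 2

Table: [14, 4, 13, None, 88, 89, 48]


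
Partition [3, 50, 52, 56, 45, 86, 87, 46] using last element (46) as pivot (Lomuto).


Pivot: 46
  3 <= 46: advance i (no swap)
  45 <= 46: swap -> [3, 45, 52, 56, 50, 86, 87, 46]
Place pivot at 2: [3, 45, 46, 56, 50, 86, 87, 52]

Partitioned: [3, 45, 46, 56, 50, 86, 87, 52]


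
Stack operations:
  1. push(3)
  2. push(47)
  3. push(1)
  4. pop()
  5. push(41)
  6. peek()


push(3) -> [3]
push(47) -> [3, 47]
push(1) -> [3, 47, 1]
pop()->1, [3, 47]
push(41) -> [3, 47, 41]
peek()->41

Final stack: [3, 47, 41]


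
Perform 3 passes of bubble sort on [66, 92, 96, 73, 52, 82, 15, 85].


Initial: [66, 92, 96, 73, 52, 82, 15, 85]
Pass 1: [66, 92, 73, 52, 82, 15, 85, 96] (5 swaps)
Pass 2: [66, 73, 52, 82, 15, 85, 92, 96] (5 swaps)
Pass 3: [66, 52, 73, 15, 82, 85, 92, 96] (2 swaps)

After 3 passes: [66, 52, 73, 15, 82, 85, 92, 96]


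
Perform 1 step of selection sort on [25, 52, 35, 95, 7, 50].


Initial: [25, 52, 35, 95, 7, 50]
Step 1: min=7 at 4
  Swap: [7, 52, 35, 95, 25, 50]

After 1 step: [7, 52, 35, 95, 25, 50]


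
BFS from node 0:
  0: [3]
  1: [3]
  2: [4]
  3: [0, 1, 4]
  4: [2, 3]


Visit 0, enqueue [3]
Visit 3, enqueue [1, 4]
Visit 1, enqueue []
Visit 4, enqueue [2]
Visit 2, enqueue []

BFS order: [0, 3, 1, 4, 2]


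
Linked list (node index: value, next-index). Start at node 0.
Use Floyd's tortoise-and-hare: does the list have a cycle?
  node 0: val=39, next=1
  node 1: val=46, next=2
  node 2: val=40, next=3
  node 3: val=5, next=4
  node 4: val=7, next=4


Floyd's tortoise (slow, +1) and hare (fast, +2):
  init: slow=0, fast=0
  step 1: slow=1, fast=2
  step 2: slow=2, fast=4
  step 3: slow=3, fast=4
  step 4: slow=4, fast=4
  slow == fast at node 4: cycle detected

Cycle: yes


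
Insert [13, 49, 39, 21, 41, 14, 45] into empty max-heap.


Insert 13: [13]
Insert 49: [49, 13]
Insert 39: [49, 13, 39]
Insert 21: [49, 21, 39, 13]
Insert 41: [49, 41, 39, 13, 21]
Insert 14: [49, 41, 39, 13, 21, 14]
Insert 45: [49, 41, 45, 13, 21, 14, 39]

Final heap: [49, 41, 45, 13, 21, 14, 39]


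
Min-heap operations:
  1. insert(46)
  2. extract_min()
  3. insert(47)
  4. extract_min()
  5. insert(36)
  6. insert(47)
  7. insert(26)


insert(46) -> [46]
extract_min()->46, []
insert(47) -> [47]
extract_min()->47, []
insert(36) -> [36]
insert(47) -> [36, 47]
insert(26) -> [26, 47, 36]

Final heap: [26, 47, 36]


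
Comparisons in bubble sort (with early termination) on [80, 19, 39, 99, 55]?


Algorithm: bubble sort (with early termination)
Input: [80, 19, 39, 99, 55]
Sorted: [19, 39, 55, 80, 99]

9


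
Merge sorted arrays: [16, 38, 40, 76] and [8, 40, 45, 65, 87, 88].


Take 8 from B
Take 16 from A
Take 38 from A
Take 40 from A
Take 40 from B
Take 45 from B
Take 65 from B
Take 76 from A

Merged: [8, 16, 38, 40, 40, 45, 65, 76, 87, 88]


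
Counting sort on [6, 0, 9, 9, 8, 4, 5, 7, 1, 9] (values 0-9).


Input: [6, 0, 9, 9, 8, 4, 5, 7, 1, 9]
Counts: [1, 1, 0, 0, 1, 1, 1, 1, 1, 3]

Sorted: [0, 1, 4, 5, 6, 7, 8, 9, 9, 9]


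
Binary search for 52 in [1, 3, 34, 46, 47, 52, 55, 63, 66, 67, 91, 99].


Step 1: lo=0, hi=11, mid=5, val=52

Found at index 5


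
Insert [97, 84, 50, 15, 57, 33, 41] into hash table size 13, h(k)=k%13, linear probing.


Insert 97: h=6 -> slot 6
Insert 84: h=6, 1 probes -> slot 7
Insert 50: h=11 -> slot 11
Insert 15: h=2 -> slot 2
Insert 57: h=5 -> slot 5
Insert 33: h=7, 1 probes -> slot 8
Insert 41: h=2, 1 probes -> slot 3

Table: [None, None, 15, 41, None, 57, 97, 84, 33, None, None, 50, None]


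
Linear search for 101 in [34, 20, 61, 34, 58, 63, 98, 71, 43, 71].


i=0: 34!=101
i=1: 20!=101
i=2: 61!=101
i=3: 34!=101
i=4: 58!=101
i=5: 63!=101
i=6: 98!=101
i=7: 71!=101
i=8: 43!=101
i=9: 71!=101

Not found, 10 comps


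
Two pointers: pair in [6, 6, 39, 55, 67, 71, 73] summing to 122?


lo=0(6)+hi=6(73)=79
lo=1(6)+hi=6(73)=79
lo=2(39)+hi=6(73)=112
lo=3(55)+hi=6(73)=128
lo=3(55)+hi=5(71)=126
lo=3(55)+hi=4(67)=122

Yes: 55+67=122


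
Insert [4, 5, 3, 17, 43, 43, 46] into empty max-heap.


Insert 4: [4]
Insert 5: [5, 4]
Insert 3: [5, 4, 3]
Insert 17: [17, 5, 3, 4]
Insert 43: [43, 17, 3, 4, 5]
Insert 43: [43, 17, 43, 4, 5, 3]
Insert 46: [46, 17, 43, 4, 5, 3, 43]

Final heap: [46, 17, 43, 4, 5, 3, 43]


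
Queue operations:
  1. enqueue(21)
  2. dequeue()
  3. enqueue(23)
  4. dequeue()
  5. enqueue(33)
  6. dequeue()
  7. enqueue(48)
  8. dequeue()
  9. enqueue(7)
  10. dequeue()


enqueue(21) -> [21]
dequeue()->21, []
enqueue(23) -> [23]
dequeue()->23, []
enqueue(33) -> [33]
dequeue()->33, []
enqueue(48) -> [48]
dequeue()->48, []
enqueue(7) -> [7]
dequeue()->7, []

Final queue: []


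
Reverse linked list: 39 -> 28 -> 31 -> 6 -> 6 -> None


Step 1: curr=39, set curr.next=prev(None) | reversed so far: 39
Step 2: curr=28, set curr.next=prev(39) | reversed so far: 28 -> 39
Step 3: curr=31, set curr.next=prev(28) | reversed so far: 31 -> 28 -> 39
Step 4: curr=6, set curr.next=prev(31) | reversed so far: 6 -> 31 -> 28 -> 39
Step 5: curr=6, set curr.next=prev(6) | reversed so far: 6 -> 6 -> 31 -> 28 -> 39

6 -> 6 -> 31 -> 28 -> 39 -> None


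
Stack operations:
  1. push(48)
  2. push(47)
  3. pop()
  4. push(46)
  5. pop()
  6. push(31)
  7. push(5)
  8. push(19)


push(48) -> [48]
push(47) -> [48, 47]
pop()->47, [48]
push(46) -> [48, 46]
pop()->46, [48]
push(31) -> [48, 31]
push(5) -> [48, 31, 5]
push(19) -> [48, 31, 5, 19]

Final stack: [48, 31, 5, 19]


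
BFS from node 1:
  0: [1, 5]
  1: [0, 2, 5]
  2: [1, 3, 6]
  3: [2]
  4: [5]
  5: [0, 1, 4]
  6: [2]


Visit 1, enqueue [0, 2, 5]
Visit 0, enqueue []
Visit 2, enqueue [3, 6]
Visit 5, enqueue [4]
Visit 3, enqueue []
Visit 6, enqueue []
Visit 4, enqueue []

BFS order: [1, 0, 2, 5, 3, 6, 4]


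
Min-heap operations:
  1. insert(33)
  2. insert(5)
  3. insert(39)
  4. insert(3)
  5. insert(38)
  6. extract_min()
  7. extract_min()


insert(33) -> [33]
insert(5) -> [5, 33]
insert(39) -> [5, 33, 39]
insert(3) -> [3, 5, 39, 33]
insert(38) -> [3, 5, 39, 33, 38]
extract_min()->3, [5, 33, 39, 38]
extract_min()->5, [33, 38, 39]

Final heap: [33, 38, 39]


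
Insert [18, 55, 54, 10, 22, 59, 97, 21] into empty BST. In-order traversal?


Insert 18: root
Insert 55: R from 18
Insert 54: R from 18 -> L from 55
Insert 10: L from 18
Insert 22: R from 18 -> L from 55 -> L from 54
Insert 59: R from 18 -> R from 55
Insert 97: R from 18 -> R from 55 -> R from 59
Insert 21: R from 18 -> L from 55 -> L from 54 -> L from 22

In-order: [10, 18, 21, 22, 54, 55, 59, 97]


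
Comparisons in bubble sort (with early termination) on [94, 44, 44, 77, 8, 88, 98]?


Algorithm: bubble sort (with early termination)
Input: [94, 44, 44, 77, 8, 88, 98]
Sorted: [8, 44, 44, 77, 88, 94, 98]

20


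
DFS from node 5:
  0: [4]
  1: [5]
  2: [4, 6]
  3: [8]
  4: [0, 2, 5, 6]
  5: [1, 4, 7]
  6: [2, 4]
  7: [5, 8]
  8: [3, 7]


Visit 5, push [7, 4, 1]
Visit 1, push []
Visit 4, push [6, 2, 0]
Visit 0, push []
Visit 2, push [6]
Visit 6, push []
Visit 7, push [8]
Visit 8, push [3]
Visit 3, push []

DFS order: [5, 1, 4, 0, 2, 6, 7, 8, 3]


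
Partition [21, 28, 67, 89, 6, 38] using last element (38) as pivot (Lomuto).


Pivot: 38
  21 <= 38: advance i (no swap)
  28 <= 38: advance i (no swap)
  6 <= 38: swap -> [21, 28, 6, 89, 67, 38]
Place pivot at 3: [21, 28, 6, 38, 67, 89]

Partitioned: [21, 28, 6, 38, 67, 89]


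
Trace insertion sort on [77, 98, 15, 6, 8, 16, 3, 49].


Initial: [77, 98, 15, 6, 8, 16, 3, 49]
Insert 98: [77, 98, 15, 6, 8, 16, 3, 49]
Insert 15: [15, 77, 98, 6, 8, 16, 3, 49]
Insert 6: [6, 15, 77, 98, 8, 16, 3, 49]
Insert 8: [6, 8, 15, 77, 98, 16, 3, 49]
Insert 16: [6, 8, 15, 16, 77, 98, 3, 49]
Insert 3: [3, 6, 8, 15, 16, 77, 98, 49]
Insert 49: [3, 6, 8, 15, 16, 49, 77, 98]

Sorted: [3, 6, 8, 15, 16, 49, 77, 98]


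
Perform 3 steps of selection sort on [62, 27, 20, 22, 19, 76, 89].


Initial: [62, 27, 20, 22, 19, 76, 89]
Step 1: min=19 at 4
  Swap: [19, 27, 20, 22, 62, 76, 89]
Step 2: min=20 at 2
  Swap: [19, 20, 27, 22, 62, 76, 89]
Step 3: min=22 at 3
  Swap: [19, 20, 22, 27, 62, 76, 89]

After 3 steps: [19, 20, 22, 27, 62, 76, 89]


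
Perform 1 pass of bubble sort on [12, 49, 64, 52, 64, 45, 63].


Initial: [12, 49, 64, 52, 64, 45, 63]
Pass 1: [12, 49, 52, 64, 45, 63, 64] (3 swaps)

After 1 pass: [12, 49, 52, 64, 45, 63, 64]


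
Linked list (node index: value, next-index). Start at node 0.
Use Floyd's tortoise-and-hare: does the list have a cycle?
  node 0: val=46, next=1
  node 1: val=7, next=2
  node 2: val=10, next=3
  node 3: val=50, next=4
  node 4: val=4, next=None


Floyd's tortoise (slow, +1) and hare (fast, +2):
  init: slow=0, fast=0
  step 1: slow=1, fast=2
  step 2: slow=2, fast=4
  step 3: fast -> None, no cycle

Cycle: no


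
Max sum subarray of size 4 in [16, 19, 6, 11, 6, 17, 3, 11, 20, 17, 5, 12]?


[0:4]: 52
[1:5]: 42
[2:6]: 40
[3:7]: 37
[4:8]: 37
[5:9]: 51
[6:10]: 51
[7:11]: 53
[8:12]: 54

Max: 54 at [8:12]


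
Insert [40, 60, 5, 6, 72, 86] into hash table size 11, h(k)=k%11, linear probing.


Insert 40: h=7 -> slot 7
Insert 60: h=5 -> slot 5
Insert 5: h=5, 1 probes -> slot 6
Insert 6: h=6, 2 probes -> slot 8
Insert 72: h=6, 3 probes -> slot 9
Insert 86: h=9, 1 probes -> slot 10

Table: [None, None, None, None, None, 60, 5, 40, 6, 72, 86]


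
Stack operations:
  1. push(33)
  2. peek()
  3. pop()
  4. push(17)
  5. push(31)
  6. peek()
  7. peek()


push(33) -> [33]
peek()->33
pop()->33, []
push(17) -> [17]
push(31) -> [17, 31]
peek()->31
peek()->31

Final stack: [17, 31]


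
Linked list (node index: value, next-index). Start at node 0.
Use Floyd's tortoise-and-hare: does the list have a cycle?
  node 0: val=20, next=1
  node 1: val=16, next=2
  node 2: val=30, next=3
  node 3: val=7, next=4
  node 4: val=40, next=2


Floyd's tortoise (slow, +1) and hare (fast, +2):
  init: slow=0, fast=0
  step 1: slow=1, fast=2
  step 2: slow=2, fast=4
  step 3: slow=3, fast=3
  slow == fast at node 3: cycle detected

Cycle: yes


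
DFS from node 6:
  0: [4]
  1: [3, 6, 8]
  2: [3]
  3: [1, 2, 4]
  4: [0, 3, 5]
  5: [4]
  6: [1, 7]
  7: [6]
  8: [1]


Visit 6, push [7, 1]
Visit 1, push [8, 3]
Visit 3, push [4, 2]
Visit 2, push []
Visit 4, push [5, 0]
Visit 0, push []
Visit 5, push []
Visit 8, push []
Visit 7, push []

DFS order: [6, 1, 3, 2, 4, 0, 5, 8, 7]


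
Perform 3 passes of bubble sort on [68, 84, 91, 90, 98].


Initial: [68, 84, 91, 90, 98]
Pass 1: [68, 84, 90, 91, 98] (1 swaps)
Pass 2: [68, 84, 90, 91, 98] (0 swaps)
Pass 3: [68, 84, 90, 91, 98] (0 swaps)

After 3 passes: [68, 84, 90, 91, 98]


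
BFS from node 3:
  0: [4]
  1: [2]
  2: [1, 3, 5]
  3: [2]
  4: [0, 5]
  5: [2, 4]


Visit 3, enqueue [2]
Visit 2, enqueue [1, 5]
Visit 1, enqueue []
Visit 5, enqueue [4]
Visit 4, enqueue [0]
Visit 0, enqueue []

BFS order: [3, 2, 1, 5, 4, 0]


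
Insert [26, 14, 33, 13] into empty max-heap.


Insert 26: [26]
Insert 14: [26, 14]
Insert 33: [33, 14, 26]
Insert 13: [33, 14, 26, 13]

Final heap: [33, 14, 26, 13]


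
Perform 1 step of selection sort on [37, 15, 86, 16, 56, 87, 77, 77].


Initial: [37, 15, 86, 16, 56, 87, 77, 77]
Step 1: min=15 at 1
  Swap: [15, 37, 86, 16, 56, 87, 77, 77]

After 1 step: [15, 37, 86, 16, 56, 87, 77, 77]


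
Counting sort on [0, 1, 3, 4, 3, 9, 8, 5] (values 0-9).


Input: [0, 1, 3, 4, 3, 9, 8, 5]
Counts: [1, 1, 0, 2, 1, 1, 0, 0, 1, 1]

Sorted: [0, 1, 3, 3, 4, 5, 8, 9]


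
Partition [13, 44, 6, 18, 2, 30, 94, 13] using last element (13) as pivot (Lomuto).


Pivot: 13
  13 <= 13: advance i (no swap)
  6 <= 13: swap -> [13, 6, 44, 18, 2, 30, 94, 13]
  2 <= 13: swap -> [13, 6, 2, 18, 44, 30, 94, 13]
Place pivot at 3: [13, 6, 2, 13, 44, 30, 94, 18]

Partitioned: [13, 6, 2, 13, 44, 30, 94, 18]


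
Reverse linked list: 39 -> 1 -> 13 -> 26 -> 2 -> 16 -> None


Step 1: curr=39, set curr.next=prev(None) | reversed so far: 39
Step 2: curr=1, set curr.next=prev(39) | reversed so far: 1 -> 39
Step 3: curr=13, set curr.next=prev(1) | reversed so far: 13 -> 1 -> 39
Step 4: curr=26, set curr.next=prev(13) | reversed so far: 26 -> 13 -> 1 -> 39
Step 5: curr=2, set curr.next=prev(26) | reversed so far: 2 -> 26 -> 13 -> 1 -> 39
Step 6: curr=16, set curr.next=prev(2) | reversed so far: 16 -> 2 -> 26 -> 13 -> 1 -> 39

16 -> 2 -> 26 -> 13 -> 1 -> 39 -> None


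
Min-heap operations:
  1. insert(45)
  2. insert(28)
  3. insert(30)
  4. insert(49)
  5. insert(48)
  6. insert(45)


insert(45) -> [45]
insert(28) -> [28, 45]
insert(30) -> [28, 45, 30]
insert(49) -> [28, 45, 30, 49]
insert(48) -> [28, 45, 30, 49, 48]
insert(45) -> [28, 45, 30, 49, 48, 45]

Final heap: [28, 45, 30, 49, 48, 45]


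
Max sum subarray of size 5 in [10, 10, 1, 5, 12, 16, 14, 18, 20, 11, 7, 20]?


[0:5]: 38
[1:6]: 44
[2:7]: 48
[3:8]: 65
[4:9]: 80
[5:10]: 79
[6:11]: 70
[7:12]: 76

Max: 80 at [4:9]


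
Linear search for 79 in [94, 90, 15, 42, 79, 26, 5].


i=0: 94!=79
i=1: 90!=79
i=2: 15!=79
i=3: 42!=79
i=4: 79==79 found!

Found at 4, 5 comps


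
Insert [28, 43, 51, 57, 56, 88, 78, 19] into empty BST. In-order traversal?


Insert 28: root
Insert 43: R from 28
Insert 51: R from 28 -> R from 43
Insert 57: R from 28 -> R from 43 -> R from 51
Insert 56: R from 28 -> R from 43 -> R from 51 -> L from 57
Insert 88: R from 28 -> R from 43 -> R from 51 -> R from 57
Insert 78: R from 28 -> R from 43 -> R from 51 -> R from 57 -> L from 88
Insert 19: L from 28

In-order: [19, 28, 43, 51, 56, 57, 78, 88]


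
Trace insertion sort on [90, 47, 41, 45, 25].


Initial: [90, 47, 41, 45, 25]
Insert 47: [47, 90, 41, 45, 25]
Insert 41: [41, 47, 90, 45, 25]
Insert 45: [41, 45, 47, 90, 25]
Insert 25: [25, 41, 45, 47, 90]

Sorted: [25, 41, 45, 47, 90]


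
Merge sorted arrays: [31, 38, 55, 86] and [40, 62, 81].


Take 31 from A
Take 38 from A
Take 40 from B
Take 55 from A
Take 62 from B
Take 81 from B

Merged: [31, 38, 40, 55, 62, 81, 86]


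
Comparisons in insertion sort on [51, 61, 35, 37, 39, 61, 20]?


Algorithm: insertion sort
Input: [51, 61, 35, 37, 39, 61, 20]
Sorted: [20, 35, 37, 39, 51, 61, 61]

16


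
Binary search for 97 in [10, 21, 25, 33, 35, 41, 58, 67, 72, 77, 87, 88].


Step 1: lo=0, hi=11, mid=5, val=41
Step 2: lo=6, hi=11, mid=8, val=72
Step 3: lo=9, hi=11, mid=10, val=87
Step 4: lo=11, hi=11, mid=11, val=88

Not found


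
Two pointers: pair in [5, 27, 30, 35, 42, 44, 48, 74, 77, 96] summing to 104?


lo=0(5)+hi=9(96)=101
lo=1(27)+hi=9(96)=123
lo=1(27)+hi=8(77)=104

Yes: 27+77=104


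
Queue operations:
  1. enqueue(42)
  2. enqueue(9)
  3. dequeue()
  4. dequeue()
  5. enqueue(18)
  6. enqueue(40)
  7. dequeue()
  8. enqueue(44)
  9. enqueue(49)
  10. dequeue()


enqueue(42) -> [42]
enqueue(9) -> [42, 9]
dequeue()->42, [9]
dequeue()->9, []
enqueue(18) -> [18]
enqueue(40) -> [18, 40]
dequeue()->18, [40]
enqueue(44) -> [40, 44]
enqueue(49) -> [40, 44, 49]
dequeue()->40, [44, 49]

Final queue: [44, 49]


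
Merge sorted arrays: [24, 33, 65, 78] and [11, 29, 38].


Take 11 from B
Take 24 from A
Take 29 from B
Take 33 from A
Take 38 from B

Merged: [11, 24, 29, 33, 38, 65, 78]


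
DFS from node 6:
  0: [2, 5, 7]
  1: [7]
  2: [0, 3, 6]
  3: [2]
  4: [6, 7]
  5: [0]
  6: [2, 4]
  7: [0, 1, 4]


Visit 6, push [4, 2]
Visit 2, push [3, 0]
Visit 0, push [7, 5]
Visit 5, push []
Visit 7, push [4, 1]
Visit 1, push []
Visit 4, push []
Visit 3, push []

DFS order: [6, 2, 0, 5, 7, 1, 4, 3]


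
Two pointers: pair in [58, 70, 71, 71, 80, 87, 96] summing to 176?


lo=0(58)+hi=6(96)=154
lo=1(70)+hi=6(96)=166
lo=2(71)+hi=6(96)=167
lo=3(71)+hi=6(96)=167
lo=4(80)+hi=6(96)=176

Yes: 80+96=176


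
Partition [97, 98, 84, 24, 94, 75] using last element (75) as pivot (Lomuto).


Pivot: 75
  24 <= 75: swap -> [24, 98, 84, 97, 94, 75]
Place pivot at 1: [24, 75, 84, 97, 94, 98]

Partitioned: [24, 75, 84, 97, 94, 98]


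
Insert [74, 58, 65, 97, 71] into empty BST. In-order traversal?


Insert 74: root
Insert 58: L from 74
Insert 65: L from 74 -> R from 58
Insert 97: R from 74
Insert 71: L from 74 -> R from 58 -> R from 65

In-order: [58, 65, 71, 74, 97]


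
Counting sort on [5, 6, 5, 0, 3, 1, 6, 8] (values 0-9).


Input: [5, 6, 5, 0, 3, 1, 6, 8]
Counts: [1, 1, 0, 1, 0, 2, 2, 0, 1, 0]

Sorted: [0, 1, 3, 5, 5, 6, 6, 8]


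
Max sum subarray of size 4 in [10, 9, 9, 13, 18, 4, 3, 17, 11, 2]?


[0:4]: 41
[1:5]: 49
[2:6]: 44
[3:7]: 38
[4:8]: 42
[5:9]: 35
[6:10]: 33

Max: 49 at [1:5]


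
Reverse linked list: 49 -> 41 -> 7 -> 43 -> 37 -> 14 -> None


Step 1: curr=49, set curr.next=prev(None) | reversed so far: 49
Step 2: curr=41, set curr.next=prev(49) | reversed so far: 41 -> 49
Step 3: curr=7, set curr.next=prev(41) | reversed so far: 7 -> 41 -> 49
Step 4: curr=43, set curr.next=prev(7) | reversed so far: 43 -> 7 -> 41 -> 49
Step 5: curr=37, set curr.next=prev(43) | reversed so far: 37 -> 43 -> 7 -> 41 -> 49
Step 6: curr=14, set curr.next=prev(37) | reversed so far: 14 -> 37 -> 43 -> 7 -> 41 -> 49

14 -> 37 -> 43 -> 7 -> 41 -> 49 -> None


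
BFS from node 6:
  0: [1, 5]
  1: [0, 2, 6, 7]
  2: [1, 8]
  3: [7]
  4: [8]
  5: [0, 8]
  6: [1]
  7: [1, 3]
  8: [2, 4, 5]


Visit 6, enqueue [1]
Visit 1, enqueue [0, 2, 7]
Visit 0, enqueue [5]
Visit 2, enqueue [8]
Visit 7, enqueue [3]
Visit 5, enqueue []
Visit 8, enqueue [4]
Visit 3, enqueue []
Visit 4, enqueue []

BFS order: [6, 1, 0, 2, 7, 5, 8, 3, 4]


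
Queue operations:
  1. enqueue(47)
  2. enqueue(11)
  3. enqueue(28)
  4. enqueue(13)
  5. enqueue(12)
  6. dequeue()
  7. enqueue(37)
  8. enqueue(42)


enqueue(47) -> [47]
enqueue(11) -> [47, 11]
enqueue(28) -> [47, 11, 28]
enqueue(13) -> [47, 11, 28, 13]
enqueue(12) -> [47, 11, 28, 13, 12]
dequeue()->47, [11, 28, 13, 12]
enqueue(37) -> [11, 28, 13, 12, 37]
enqueue(42) -> [11, 28, 13, 12, 37, 42]

Final queue: [11, 28, 13, 12, 37, 42]


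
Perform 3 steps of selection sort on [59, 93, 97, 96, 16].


Initial: [59, 93, 97, 96, 16]
Step 1: min=16 at 4
  Swap: [16, 93, 97, 96, 59]
Step 2: min=59 at 4
  Swap: [16, 59, 97, 96, 93]
Step 3: min=93 at 4
  Swap: [16, 59, 93, 96, 97]

After 3 steps: [16, 59, 93, 96, 97]


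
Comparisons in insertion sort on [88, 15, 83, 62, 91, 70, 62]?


Algorithm: insertion sort
Input: [88, 15, 83, 62, 91, 70, 62]
Sorted: [15, 62, 62, 70, 83, 88, 91]

16


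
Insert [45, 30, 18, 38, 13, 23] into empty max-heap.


Insert 45: [45]
Insert 30: [45, 30]
Insert 18: [45, 30, 18]
Insert 38: [45, 38, 18, 30]
Insert 13: [45, 38, 18, 30, 13]
Insert 23: [45, 38, 23, 30, 13, 18]

Final heap: [45, 38, 23, 30, 13, 18]


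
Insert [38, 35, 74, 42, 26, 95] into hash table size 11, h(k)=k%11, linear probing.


Insert 38: h=5 -> slot 5
Insert 35: h=2 -> slot 2
Insert 74: h=8 -> slot 8
Insert 42: h=9 -> slot 9
Insert 26: h=4 -> slot 4
Insert 95: h=7 -> slot 7

Table: [None, None, 35, None, 26, 38, None, 95, 74, 42, None]


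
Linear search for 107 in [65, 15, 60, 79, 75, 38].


i=0: 65!=107
i=1: 15!=107
i=2: 60!=107
i=3: 79!=107
i=4: 75!=107
i=5: 38!=107

Not found, 6 comps


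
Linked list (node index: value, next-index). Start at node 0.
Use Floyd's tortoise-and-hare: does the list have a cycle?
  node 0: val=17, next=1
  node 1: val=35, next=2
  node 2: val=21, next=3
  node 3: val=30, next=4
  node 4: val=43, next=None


Floyd's tortoise (slow, +1) and hare (fast, +2):
  init: slow=0, fast=0
  step 1: slow=1, fast=2
  step 2: slow=2, fast=4
  step 3: fast -> None, no cycle

Cycle: no


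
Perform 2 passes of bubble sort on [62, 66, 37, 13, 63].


Initial: [62, 66, 37, 13, 63]
Pass 1: [62, 37, 13, 63, 66] (3 swaps)
Pass 2: [37, 13, 62, 63, 66] (2 swaps)

After 2 passes: [37, 13, 62, 63, 66]


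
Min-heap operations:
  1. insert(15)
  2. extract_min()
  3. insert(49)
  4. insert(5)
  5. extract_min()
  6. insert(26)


insert(15) -> [15]
extract_min()->15, []
insert(49) -> [49]
insert(5) -> [5, 49]
extract_min()->5, [49]
insert(26) -> [26, 49]

Final heap: [26, 49]


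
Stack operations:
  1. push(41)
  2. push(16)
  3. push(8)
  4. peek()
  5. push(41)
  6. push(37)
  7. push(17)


push(41) -> [41]
push(16) -> [41, 16]
push(8) -> [41, 16, 8]
peek()->8
push(41) -> [41, 16, 8, 41]
push(37) -> [41, 16, 8, 41, 37]
push(17) -> [41, 16, 8, 41, 37, 17]

Final stack: [41, 16, 8, 41, 37, 17]


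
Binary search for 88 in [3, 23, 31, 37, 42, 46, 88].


Step 1: lo=0, hi=6, mid=3, val=37
Step 2: lo=4, hi=6, mid=5, val=46
Step 3: lo=6, hi=6, mid=6, val=88

Found at index 6


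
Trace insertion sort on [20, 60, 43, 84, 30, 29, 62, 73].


Initial: [20, 60, 43, 84, 30, 29, 62, 73]
Insert 60: [20, 60, 43, 84, 30, 29, 62, 73]
Insert 43: [20, 43, 60, 84, 30, 29, 62, 73]
Insert 84: [20, 43, 60, 84, 30, 29, 62, 73]
Insert 30: [20, 30, 43, 60, 84, 29, 62, 73]
Insert 29: [20, 29, 30, 43, 60, 84, 62, 73]
Insert 62: [20, 29, 30, 43, 60, 62, 84, 73]
Insert 73: [20, 29, 30, 43, 60, 62, 73, 84]

Sorted: [20, 29, 30, 43, 60, 62, 73, 84]


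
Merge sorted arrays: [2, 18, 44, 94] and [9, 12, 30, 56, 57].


Take 2 from A
Take 9 from B
Take 12 from B
Take 18 from A
Take 30 from B
Take 44 from A
Take 56 from B
Take 57 from B

Merged: [2, 9, 12, 18, 30, 44, 56, 57, 94]


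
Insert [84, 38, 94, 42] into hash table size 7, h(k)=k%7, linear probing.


Insert 84: h=0 -> slot 0
Insert 38: h=3 -> slot 3
Insert 94: h=3, 1 probes -> slot 4
Insert 42: h=0, 1 probes -> slot 1

Table: [84, 42, None, 38, 94, None, None]


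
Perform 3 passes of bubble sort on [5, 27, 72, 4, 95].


Initial: [5, 27, 72, 4, 95]
Pass 1: [5, 27, 4, 72, 95] (1 swaps)
Pass 2: [5, 4, 27, 72, 95] (1 swaps)
Pass 3: [4, 5, 27, 72, 95] (1 swaps)

After 3 passes: [4, 5, 27, 72, 95]


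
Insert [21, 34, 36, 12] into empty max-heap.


Insert 21: [21]
Insert 34: [34, 21]
Insert 36: [36, 21, 34]
Insert 12: [36, 21, 34, 12]

Final heap: [36, 21, 34, 12]


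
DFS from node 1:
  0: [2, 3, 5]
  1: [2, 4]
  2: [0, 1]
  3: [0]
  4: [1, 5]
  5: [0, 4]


Visit 1, push [4, 2]
Visit 2, push [0]
Visit 0, push [5, 3]
Visit 3, push []
Visit 5, push [4]
Visit 4, push []

DFS order: [1, 2, 0, 3, 5, 4]


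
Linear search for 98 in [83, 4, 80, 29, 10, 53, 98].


i=0: 83!=98
i=1: 4!=98
i=2: 80!=98
i=3: 29!=98
i=4: 10!=98
i=5: 53!=98
i=6: 98==98 found!

Found at 6, 7 comps


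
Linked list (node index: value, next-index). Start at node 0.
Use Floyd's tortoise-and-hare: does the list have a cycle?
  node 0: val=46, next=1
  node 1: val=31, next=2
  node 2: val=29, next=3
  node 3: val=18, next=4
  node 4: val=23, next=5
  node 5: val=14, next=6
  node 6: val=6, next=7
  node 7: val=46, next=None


Floyd's tortoise (slow, +1) and hare (fast, +2):
  init: slow=0, fast=0
  step 1: slow=1, fast=2
  step 2: slow=2, fast=4
  step 3: slow=3, fast=6
  step 4: fast 6->7->None, no cycle

Cycle: no


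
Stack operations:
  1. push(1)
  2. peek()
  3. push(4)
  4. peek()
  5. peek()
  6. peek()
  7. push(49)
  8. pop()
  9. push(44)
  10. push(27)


push(1) -> [1]
peek()->1
push(4) -> [1, 4]
peek()->4
peek()->4
peek()->4
push(49) -> [1, 4, 49]
pop()->49, [1, 4]
push(44) -> [1, 4, 44]
push(27) -> [1, 4, 44, 27]

Final stack: [1, 4, 44, 27]


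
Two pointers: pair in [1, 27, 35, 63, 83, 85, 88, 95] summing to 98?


lo=0(1)+hi=7(95)=96
lo=1(27)+hi=7(95)=122
lo=1(27)+hi=6(88)=115
lo=1(27)+hi=5(85)=112
lo=1(27)+hi=4(83)=110
lo=1(27)+hi=3(63)=90
lo=2(35)+hi=3(63)=98

Yes: 35+63=98


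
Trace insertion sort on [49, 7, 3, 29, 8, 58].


Initial: [49, 7, 3, 29, 8, 58]
Insert 7: [7, 49, 3, 29, 8, 58]
Insert 3: [3, 7, 49, 29, 8, 58]
Insert 29: [3, 7, 29, 49, 8, 58]
Insert 8: [3, 7, 8, 29, 49, 58]
Insert 58: [3, 7, 8, 29, 49, 58]

Sorted: [3, 7, 8, 29, 49, 58]


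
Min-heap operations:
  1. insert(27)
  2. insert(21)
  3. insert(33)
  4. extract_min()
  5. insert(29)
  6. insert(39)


insert(27) -> [27]
insert(21) -> [21, 27]
insert(33) -> [21, 27, 33]
extract_min()->21, [27, 33]
insert(29) -> [27, 33, 29]
insert(39) -> [27, 33, 29, 39]

Final heap: [27, 33, 29, 39]


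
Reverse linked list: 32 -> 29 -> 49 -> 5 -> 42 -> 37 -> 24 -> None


Step 1: curr=32, set curr.next=prev(None) | reversed so far: 32
Step 2: curr=29, set curr.next=prev(32) | reversed so far: 29 -> 32
Step 3: curr=49, set curr.next=prev(29) | reversed so far: 49 -> 29 -> 32
Step 4: curr=5, set curr.next=prev(49) | reversed so far: 5 -> 49 -> 29 -> 32
Step 5: curr=42, set curr.next=prev(5) | reversed so far: 42 -> 5 -> 49 -> 29 -> 32
Step 6: curr=37, set curr.next=prev(42) | reversed so far: 37 -> 42 -> 5 -> 49 -> 29 -> 32
Step 7: curr=24, set curr.next=prev(37) | reversed so far: 24 -> 37 -> 42 -> 5 -> 49 -> 29 -> 32

24 -> 37 -> 42 -> 5 -> 49 -> 29 -> 32 -> None


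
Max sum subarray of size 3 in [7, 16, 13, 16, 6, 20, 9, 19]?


[0:3]: 36
[1:4]: 45
[2:5]: 35
[3:6]: 42
[4:7]: 35
[5:8]: 48

Max: 48 at [5:8]


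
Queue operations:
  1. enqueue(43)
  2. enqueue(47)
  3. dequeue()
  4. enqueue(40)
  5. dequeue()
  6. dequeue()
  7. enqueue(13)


enqueue(43) -> [43]
enqueue(47) -> [43, 47]
dequeue()->43, [47]
enqueue(40) -> [47, 40]
dequeue()->47, [40]
dequeue()->40, []
enqueue(13) -> [13]

Final queue: [13]


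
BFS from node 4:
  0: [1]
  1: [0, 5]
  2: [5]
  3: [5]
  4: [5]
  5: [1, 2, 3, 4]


Visit 4, enqueue [5]
Visit 5, enqueue [1, 2, 3]
Visit 1, enqueue [0]
Visit 2, enqueue []
Visit 3, enqueue []
Visit 0, enqueue []

BFS order: [4, 5, 1, 2, 3, 0]


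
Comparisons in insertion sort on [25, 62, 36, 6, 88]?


Algorithm: insertion sort
Input: [25, 62, 36, 6, 88]
Sorted: [6, 25, 36, 62, 88]

7
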